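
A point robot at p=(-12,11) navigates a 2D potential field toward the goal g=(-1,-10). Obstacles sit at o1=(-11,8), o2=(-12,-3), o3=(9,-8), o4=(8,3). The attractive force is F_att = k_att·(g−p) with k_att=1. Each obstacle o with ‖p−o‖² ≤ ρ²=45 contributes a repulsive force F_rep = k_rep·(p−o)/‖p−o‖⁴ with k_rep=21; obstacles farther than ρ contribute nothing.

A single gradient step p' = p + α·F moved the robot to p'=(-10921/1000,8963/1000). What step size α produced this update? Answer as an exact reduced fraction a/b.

F_att = 1·(g−p) = 1·(11,-21) = (11.0000,-21.0000)
o1: d²=10 ≤ ρ²=45; F_rep = 21·(-1,3)/10² = (-0.2100,0.6300)
o2: d²=196 > ρ²=45 → inactive
o3: d²=802 > ρ²=45 → inactive
o4: d²=464 > ρ²=45 → inactive
F = F_att + ΣF_rep = (10.7900,-20.3700)
Δp = p'−p = (1.0790,-2.0370); α = Δx/Fx = (1079/1000) / (1079/100) = 1/10
check: Δy/Fy = (-2037/1000) / (-2037/100) = 1/10 ✓

α = 1/10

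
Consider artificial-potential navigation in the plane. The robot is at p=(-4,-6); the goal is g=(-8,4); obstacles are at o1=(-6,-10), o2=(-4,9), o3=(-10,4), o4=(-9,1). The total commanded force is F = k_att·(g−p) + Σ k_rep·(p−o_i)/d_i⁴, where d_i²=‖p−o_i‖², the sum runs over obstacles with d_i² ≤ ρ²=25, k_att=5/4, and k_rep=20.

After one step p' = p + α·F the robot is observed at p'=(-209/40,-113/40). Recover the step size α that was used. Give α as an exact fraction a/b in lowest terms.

α = 1/4

F_att = 5/4·(g−p) = 5/4·(-4,10) = (-5.0000,12.5000)
o1: d²=20 ≤ ρ²=25; F_rep = 20·(2,4)/20² = (0.1000,0.2000)
o2: d²=225 > ρ²=25 → inactive
o3: d²=136 > ρ²=25 → inactive
o4: d²=74 > ρ²=25 → inactive
F = F_att + ΣF_rep = (-4.9000,12.7000)
Δp = p'−p = (-1.2250,3.1750); α = Δx/Fx = (-49/40) / (-49/10) = 1/4
check: Δy/Fy = (127/40) / (127/10) = 1/4 ✓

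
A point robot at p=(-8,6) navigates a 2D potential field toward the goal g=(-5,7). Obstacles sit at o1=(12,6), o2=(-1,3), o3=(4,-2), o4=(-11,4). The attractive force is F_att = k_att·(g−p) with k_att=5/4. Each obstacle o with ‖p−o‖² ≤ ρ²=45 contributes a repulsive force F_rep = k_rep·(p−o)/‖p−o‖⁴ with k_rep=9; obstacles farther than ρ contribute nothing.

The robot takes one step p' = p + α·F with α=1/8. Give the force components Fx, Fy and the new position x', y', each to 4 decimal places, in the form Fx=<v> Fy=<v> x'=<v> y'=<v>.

F_att = 5/4·(g−p) = 5/4·(3,1) = (3.7500,1.2500)
o1: d²=400 > ρ²=45 → inactive
o2: d²=58 > ρ²=45 → inactive
o3: d²=208 > ρ²=45 → inactive
o4: d²=13 ≤ ρ²=45; F_rep = 9·(3,2)/13² = (0.1598,0.1065)
F = F_att + ΣF_rep = (3.9098,1.3565)
p' = p + 1/8·F = (-7.5113,6.1696)

Fx=3.9098 Fy=1.3565 x'=-7.5113 y'=6.1696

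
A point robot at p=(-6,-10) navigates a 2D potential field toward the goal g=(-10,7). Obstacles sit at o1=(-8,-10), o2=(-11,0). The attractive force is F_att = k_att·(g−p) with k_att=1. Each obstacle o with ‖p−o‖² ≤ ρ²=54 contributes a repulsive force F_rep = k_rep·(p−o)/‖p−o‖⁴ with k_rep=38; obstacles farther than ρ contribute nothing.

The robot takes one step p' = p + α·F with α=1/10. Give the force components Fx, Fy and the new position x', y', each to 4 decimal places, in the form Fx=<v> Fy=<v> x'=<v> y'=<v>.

F_att = 1·(g−p) = 1·(-4,17) = (-4.0000,17.0000)
o1: d²=4 ≤ ρ²=54; F_rep = 38·(2,0)/4² = (4.7500,0.0000)
o2: d²=125 > ρ²=54 → inactive
F = F_att + ΣF_rep = (0.7500,17.0000)
p' = p + 1/10·F = (-5.9250,-8.3000)

Fx=0.7500 Fy=17.0000 x'=-5.9250 y'=-8.3000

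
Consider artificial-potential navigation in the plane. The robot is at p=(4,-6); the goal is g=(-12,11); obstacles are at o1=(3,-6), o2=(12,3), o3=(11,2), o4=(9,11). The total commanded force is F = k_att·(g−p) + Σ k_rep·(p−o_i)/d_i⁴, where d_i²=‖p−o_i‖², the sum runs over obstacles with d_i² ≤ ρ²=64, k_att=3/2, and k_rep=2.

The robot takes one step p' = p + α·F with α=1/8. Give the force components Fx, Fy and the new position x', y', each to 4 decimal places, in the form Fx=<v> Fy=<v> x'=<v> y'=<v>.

F_att = 3/2·(g−p) = 3/2·(-16,17) = (-24.0000,25.5000)
o1: d²=1 ≤ ρ²=64; F_rep = 2·(1,0)/1² = (2.0000,0.0000)
o2: d²=145 > ρ²=64 → inactive
o3: d²=113 > ρ²=64 → inactive
o4: d²=314 > ρ²=64 → inactive
F = F_att + ΣF_rep = (-22.0000,25.5000)
p' = p + 1/8·F = (1.2500,-2.8125)

Fx=-22.0000 Fy=25.5000 x'=1.2500 y'=-2.8125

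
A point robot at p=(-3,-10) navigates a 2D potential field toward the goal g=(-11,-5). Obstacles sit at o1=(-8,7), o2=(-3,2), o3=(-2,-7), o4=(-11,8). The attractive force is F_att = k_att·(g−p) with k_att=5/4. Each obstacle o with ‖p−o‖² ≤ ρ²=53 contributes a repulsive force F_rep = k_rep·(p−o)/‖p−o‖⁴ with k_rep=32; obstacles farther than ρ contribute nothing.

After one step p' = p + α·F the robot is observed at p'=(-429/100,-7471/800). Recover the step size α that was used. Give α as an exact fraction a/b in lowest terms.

α = 1/8

F_att = 5/4·(g−p) = 5/4·(-8,5) = (-10.0000,6.2500)
o1: d²=314 > ρ²=53 → inactive
o2: d²=144 > ρ²=53 → inactive
o3: d²=10 ≤ ρ²=53; F_rep = 32·(-1,-3)/10² = (-0.3200,-0.9600)
o4: d²=388 > ρ²=53 → inactive
F = F_att + ΣF_rep = (-10.3200,5.2900)
Δp = p'−p = (-1.2900,0.6613); α = Δx/Fx = (-129/100) / (-258/25) = 1/8
check: Δy/Fy = (529/800) / (529/100) = 1/8 ✓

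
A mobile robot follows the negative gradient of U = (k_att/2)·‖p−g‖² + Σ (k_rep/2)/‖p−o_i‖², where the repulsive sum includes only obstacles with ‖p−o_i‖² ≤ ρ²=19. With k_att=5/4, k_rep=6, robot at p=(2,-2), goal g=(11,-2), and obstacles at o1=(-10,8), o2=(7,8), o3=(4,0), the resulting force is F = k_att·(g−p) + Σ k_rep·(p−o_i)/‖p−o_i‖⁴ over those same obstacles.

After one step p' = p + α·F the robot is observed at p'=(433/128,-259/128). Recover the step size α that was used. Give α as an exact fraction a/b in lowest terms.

F_att = 5/4·(g−p) = 5/4·(9,0) = (11.2500,0.0000)
o1: d²=244 > ρ²=19 → inactive
o2: d²=125 > ρ²=19 → inactive
o3: d²=8 ≤ ρ²=19; F_rep = 6·(-2,-2)/8² = (-0.1875,-0.1875)
F = F_att + ΣF_rep = (11.0625,-0.1875)
Δp = p'−p = (1.3828,-0.0234); α = Δx/Fx = (177/128) / (177/16) = 1/8
check: Δy/Fy = (-3/128) / (-3/16) = 1/8 ✓

α = 1/8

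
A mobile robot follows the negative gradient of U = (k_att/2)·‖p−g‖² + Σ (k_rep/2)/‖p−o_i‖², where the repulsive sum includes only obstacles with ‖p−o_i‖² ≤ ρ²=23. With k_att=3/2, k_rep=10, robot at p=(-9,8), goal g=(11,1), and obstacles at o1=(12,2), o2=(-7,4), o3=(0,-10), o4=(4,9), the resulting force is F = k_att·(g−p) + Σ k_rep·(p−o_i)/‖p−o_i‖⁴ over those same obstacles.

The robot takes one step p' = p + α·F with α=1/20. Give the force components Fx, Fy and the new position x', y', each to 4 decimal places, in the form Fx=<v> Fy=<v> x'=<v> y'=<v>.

Fx=29.9500 Fy=-10.4000 x'=-7.5025 y'=7.4800

F_att = 3/2·(g−p) = 3/2·(20,-7) = (30.0000,-10.5000)
o1: d²=477 > ρ²=23 → inactive
o2: d²=20 ≤ ρ²=23; F_rep = 10·(-2,4)/20² = (-0.0500,0.1000)
o3: d²=405 > ρ²=23 → inactive
o4: d²=170 > ρ²=23 → inactive
F = F_att + ΣF_rep = (29.9500,-10.4000)
p' = p + 1/20·F = (-7.5025,7.4800)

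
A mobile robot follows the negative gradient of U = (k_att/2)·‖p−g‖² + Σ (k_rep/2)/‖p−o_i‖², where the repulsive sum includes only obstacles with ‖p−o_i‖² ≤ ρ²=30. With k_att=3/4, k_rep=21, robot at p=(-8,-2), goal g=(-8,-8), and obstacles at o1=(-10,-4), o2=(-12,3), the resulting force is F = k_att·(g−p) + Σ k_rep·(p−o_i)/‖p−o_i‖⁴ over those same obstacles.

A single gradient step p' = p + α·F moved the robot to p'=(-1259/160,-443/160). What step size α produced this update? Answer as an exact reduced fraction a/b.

F_att = 3/4·(g−p) = 3/4·(0,-6) = (0.0000,-4.5000)
o1: d²=8 ≤ ρ²=30; F_rep = 21·(2,2)/8² = (0.6562,0.6562)
o2: d²=41 > ρ²=30 → inactive
F = F_att + ΣF_rep = (0.6562,-3.8438)
Δp = p'−p = (0.1313,-0.7688); α = Δx/Fx = (21/160) / (21/32) = 1/5
check: Δy/Fy = (-123/160) / (-123/32) = 1/5 ✓

α = 1/5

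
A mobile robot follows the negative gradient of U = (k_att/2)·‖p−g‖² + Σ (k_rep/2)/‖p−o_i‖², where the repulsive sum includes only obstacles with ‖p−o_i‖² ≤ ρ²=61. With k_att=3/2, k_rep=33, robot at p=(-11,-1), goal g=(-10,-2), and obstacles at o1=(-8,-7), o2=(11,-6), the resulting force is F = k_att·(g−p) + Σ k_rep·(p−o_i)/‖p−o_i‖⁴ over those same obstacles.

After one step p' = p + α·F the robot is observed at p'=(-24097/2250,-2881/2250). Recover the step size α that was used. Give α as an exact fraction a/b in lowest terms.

α = 1/5

F_att = 3/2·(g−p) = 3/2·(1,-1) = (1.5000,-1.5000)
o1: d²=45 ≤ ρ²=61; F_rep = 33·(-3,6)/45² = (-0.0489,0.0978)
o2: d²=509 > ρ²=61 → inactive
F = F_att + ΣF_rep = (1.4511,-1.4022)
Δp = p'−p = (0.2902,-0.2804); α = Δx/Fx = (653/2250) / (653/450) = 1/5
check: Δy/Fy = (-631/2250) / (-631/450) = 1/5 ✓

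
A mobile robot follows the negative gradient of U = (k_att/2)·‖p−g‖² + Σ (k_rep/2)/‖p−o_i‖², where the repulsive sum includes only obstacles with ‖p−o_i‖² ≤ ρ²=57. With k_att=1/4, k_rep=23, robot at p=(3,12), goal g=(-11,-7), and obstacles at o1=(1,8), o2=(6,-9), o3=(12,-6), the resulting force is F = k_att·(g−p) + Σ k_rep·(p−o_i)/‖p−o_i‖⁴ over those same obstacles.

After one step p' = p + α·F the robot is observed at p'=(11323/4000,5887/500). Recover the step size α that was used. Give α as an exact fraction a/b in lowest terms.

F_att = 1/4·(g−p) = 1/4·(-14,-19) = (-3.5000,-4.7500)
o1: d²=20 ≤ ρ²=57; F_rep = 23·(2,4)/20² = (0.1150,0.2300)
o2: d²=450 > ρ²=57 → inactive
o3: d²=405 > ρ²=57 → inactive
F = F_att + ΣF_rep = (-3.3850,-4.5200)
Δp = p'−p = (-0.1693,-0.2260); α = Δx/Fx = (-677/4000) / (-677/200) = 1/20
check: Δy/Fy = (-113/500) / (-113/25) = 1/20 ✓

α = 1/20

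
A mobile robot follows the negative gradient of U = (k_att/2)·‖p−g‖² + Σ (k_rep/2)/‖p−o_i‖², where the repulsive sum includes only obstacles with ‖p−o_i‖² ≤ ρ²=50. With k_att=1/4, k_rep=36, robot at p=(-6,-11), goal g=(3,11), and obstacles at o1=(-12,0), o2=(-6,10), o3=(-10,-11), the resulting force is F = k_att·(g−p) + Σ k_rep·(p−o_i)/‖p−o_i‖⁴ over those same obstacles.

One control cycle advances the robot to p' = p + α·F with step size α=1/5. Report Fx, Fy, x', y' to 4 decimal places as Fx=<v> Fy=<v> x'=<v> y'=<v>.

F_att = 1/4·(g−p) = 1/4·(9,22) = (2.2500,5.5000)
o1: d²=157 > ρ²=50 → inactive
o2: d²=441 > ρ²=50 → inactive
o3: d²=16 ≤ ρ²=50; F_rep = 36·(4,0)/16² = (0.5625,0.0000)
F = F_att + ΣF_rep = (2.8125,5.5000)
p' = p + 1/5·F = (-5.4375,-9.9000)

Fx=2.8125 Fy=5.5000 x'=-5.4375 y'=-9.9000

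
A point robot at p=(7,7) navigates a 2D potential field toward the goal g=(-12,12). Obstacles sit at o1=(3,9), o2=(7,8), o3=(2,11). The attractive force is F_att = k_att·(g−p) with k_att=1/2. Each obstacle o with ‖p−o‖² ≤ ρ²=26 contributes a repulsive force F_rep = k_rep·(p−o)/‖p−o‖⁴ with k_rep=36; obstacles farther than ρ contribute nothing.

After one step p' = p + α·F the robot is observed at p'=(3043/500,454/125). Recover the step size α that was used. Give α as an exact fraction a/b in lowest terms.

α = 1/10

F_att = 1/2·(g−p) = 1/2·(-19,5) = (-9.5000,2.5000)
o1: d²=20 ≤ ρ²=26; F_rep = 36·(4,-2)/20² = (0.3600,-0.1800)
o2: d²=1 ≤ ρ²=26; F_rep = 36·(0,-1)/1² = (0.0000,-36.0000)
o3: d²=41 > ρ²=26 → inactive
F = F_att + ΣF_rep = (-9.1400,-33.6800)
Δp = p'−p = (-0.9140,-3.3680); α = Δx/Fx = (-457/500) / (-457/50) = 1/10
check: Δy/Fy = (-421/125) / (-842/25) = 1/10 ✓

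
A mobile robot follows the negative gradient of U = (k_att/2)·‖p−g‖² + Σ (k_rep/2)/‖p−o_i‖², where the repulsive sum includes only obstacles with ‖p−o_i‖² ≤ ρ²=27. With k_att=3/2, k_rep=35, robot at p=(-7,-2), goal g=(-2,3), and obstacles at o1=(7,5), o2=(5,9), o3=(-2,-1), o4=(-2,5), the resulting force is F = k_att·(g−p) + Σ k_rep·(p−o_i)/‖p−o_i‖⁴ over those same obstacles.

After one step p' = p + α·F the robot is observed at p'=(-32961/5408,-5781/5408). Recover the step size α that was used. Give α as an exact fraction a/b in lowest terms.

α = 1/8

F_att = 3/2·(g−p) = 3/2·(5,5) = (7.5000,7.5000)
o1: d²=245 > ρ²=27 → inactive
o2: d²=265 > ρ²=27 → inactive
o3: d²=26 ≤ ρ²=27; F_rep = 35·(-5,-1)/26² = (-0.2589,-0.0518)
o4: d²=74 > ρ²=27 → inactive
F = F_att + ΣF_rep = (7.2411,7.4482)
Δp = p'−p = (0.9051,0.9310); α = Δx/Fx = (4895/5408) / (4895/676) = 1/8
check: Δy/Fy = (5035/5408) / (5035/676) = 1/8 ✓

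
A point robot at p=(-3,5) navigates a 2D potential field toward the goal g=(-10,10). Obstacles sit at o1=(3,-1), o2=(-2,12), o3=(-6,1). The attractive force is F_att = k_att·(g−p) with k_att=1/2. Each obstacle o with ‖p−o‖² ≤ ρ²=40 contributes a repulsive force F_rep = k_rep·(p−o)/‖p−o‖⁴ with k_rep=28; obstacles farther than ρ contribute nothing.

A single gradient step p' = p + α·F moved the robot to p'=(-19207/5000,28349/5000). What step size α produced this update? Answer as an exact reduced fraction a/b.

α = 1/4

F_att = 1/2·(g−p) = 1/2·(-7,5) = (-3.5000,2.5000)
o1: d²=72 > ρ²=40 → inactive
o2: d²=50 > ρ²=40 → inactive
o3: d²=25 ≤ ρ²=40; F_rep = 28·(3,4)/25² = (0.1344,0.1792)
F = F_att + ΣF_rep = (-3.3656,2.6792)
Δp = p'−p = (-0.8414,0.6698); α = Δx/Fx = (-4207/5000) / (-4207/1250) = 1/4
check: Δy/Fy = (3349/5000) / (3349/1250) = 1/4 ✓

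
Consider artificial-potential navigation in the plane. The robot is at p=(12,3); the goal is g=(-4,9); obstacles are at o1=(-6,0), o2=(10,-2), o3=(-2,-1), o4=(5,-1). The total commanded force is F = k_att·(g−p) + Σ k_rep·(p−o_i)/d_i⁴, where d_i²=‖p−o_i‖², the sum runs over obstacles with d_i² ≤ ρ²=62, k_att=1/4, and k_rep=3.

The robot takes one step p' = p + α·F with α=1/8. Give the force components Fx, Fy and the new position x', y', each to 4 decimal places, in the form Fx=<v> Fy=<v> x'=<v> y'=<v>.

Fx=-3.9929 Fy=1.5178 x'=11.5009 y'=3.1897

F_att = 1/4·(g−p) = 1/4·(-16,6) = (-4.0000,1.5000)
o1: d²=333 > ρ²=62 → inactive
o2: d²=29 ≤ ρ²=62; F_rep = 3·(2,5)/29² = (0.0071,0.0178)
o3: d²=212 > ρ²=62 → inactive
o4: d²=65 > ρ²=62 → inactive
F = F_att + ΣF_rep = (-3.9929,1.5178)
p' = p + 1/8·F = (11.5009,3.1897)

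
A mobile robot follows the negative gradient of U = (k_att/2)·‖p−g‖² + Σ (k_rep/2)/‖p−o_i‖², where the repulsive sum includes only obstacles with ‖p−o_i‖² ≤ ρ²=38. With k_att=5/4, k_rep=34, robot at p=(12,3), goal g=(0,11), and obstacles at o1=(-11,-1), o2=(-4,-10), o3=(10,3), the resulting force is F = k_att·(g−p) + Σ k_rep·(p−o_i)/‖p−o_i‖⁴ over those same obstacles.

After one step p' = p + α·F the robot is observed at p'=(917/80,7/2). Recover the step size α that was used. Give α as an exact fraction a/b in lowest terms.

α = 1/20

F_att = 5/4·(g−p) = 5/4·(-12,8) = (-15.0000,10.0000)
o1: d²=545 > ρ²=38 → inactive
o2: d²=425 > ρ²=38 → inactive
o3: d²=4 ≤ ρ²=38; F_rep = 34·(2,0)/4² = (4.2500,0.0000)
F = F_att + ΣF_rep = (-10.7500,10.0000)
Δp = p'−p = (-0.5375,0.5000); α = Δx/Fx = (-43/80) / (-43/4) = 1/20
check: Δy/Fy = (1/2) / (10) = 1/20 ✓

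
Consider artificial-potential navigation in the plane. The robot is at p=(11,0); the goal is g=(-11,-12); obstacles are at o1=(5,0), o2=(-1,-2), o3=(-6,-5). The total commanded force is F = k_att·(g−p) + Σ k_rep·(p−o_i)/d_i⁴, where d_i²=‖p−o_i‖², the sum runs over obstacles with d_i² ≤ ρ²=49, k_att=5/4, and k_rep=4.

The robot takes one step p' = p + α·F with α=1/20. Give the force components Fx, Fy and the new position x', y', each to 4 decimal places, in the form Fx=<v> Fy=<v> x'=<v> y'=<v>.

Fx=-27.4815 Fy=-15.0000 x'=9.6259 y'=-0.7500

F_att = 5/4·(g−p) = 5/4·(-22,-12) = (-27.5000,-15.0000)
o1: d²=36 ≤ ρ²=49; F_rep = 4·(6,0)/36² = (0.0185,0.0000)
o2: d²=148 > ρ²=49 → inactive
o3: d²=314 > ρ²=49 → inactive
F = F_att + ΣF_rep = (-27.4815,-15.0000)
p' = p + 1/20·F = (9.6259,-0.7500)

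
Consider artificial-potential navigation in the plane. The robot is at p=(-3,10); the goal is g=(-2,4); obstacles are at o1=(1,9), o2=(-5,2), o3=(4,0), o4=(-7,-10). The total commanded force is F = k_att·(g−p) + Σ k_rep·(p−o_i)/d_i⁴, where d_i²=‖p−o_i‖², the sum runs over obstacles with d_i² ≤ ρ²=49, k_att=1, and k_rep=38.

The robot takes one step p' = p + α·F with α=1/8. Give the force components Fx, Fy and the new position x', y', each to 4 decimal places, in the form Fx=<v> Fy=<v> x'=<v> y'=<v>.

F_att = 1·(g−p) = 1·(1,-6) = (1.0000,-6.0000)
o1: d²=17 ≤ ρ²=49; F_rep = 38·(-4,1)/17² = (-0.5260,0.1315)
o2: d²=68 > ρ²=49 → inactive
o3: d²=149 > ρ²=49 → inactive
o4: d²=416 > ρ²=49 → inactive
F = F_att + ΣF_rep = (0.4740,-5.8685)
p' = p + 1/8·F = (-2.9407,9.2664)

Fx=0.4740 Fy=-5.8685 x'=-2.9407 y'=9.2664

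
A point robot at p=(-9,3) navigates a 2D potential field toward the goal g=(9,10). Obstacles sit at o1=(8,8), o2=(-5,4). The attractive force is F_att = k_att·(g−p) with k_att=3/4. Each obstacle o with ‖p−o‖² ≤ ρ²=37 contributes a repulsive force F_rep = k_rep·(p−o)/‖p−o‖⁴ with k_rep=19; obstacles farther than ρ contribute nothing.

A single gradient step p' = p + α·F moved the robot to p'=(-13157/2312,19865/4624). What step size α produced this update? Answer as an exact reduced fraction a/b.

F_att = 3/4·(g−p) = 3/4·(18,7) = (13.5000,5.2500)
o1: d²=314 > ρ²=37 → inactive
o2: d²=17 ≤ ρ²=37; F_rep = 19·(-4,-1)/17² = (-0.2630,-0.0657)
F = F_att + ΣF_rep = (13.2370,5.1843)
Δp = p'−p = (3.3093,1.2961); α = Δx/Fx = (7651/2312) / (7651/578) = 1/4
check: Δy/Fy = (5993/4624) / (5993/1156) = 1/4 ✓

α = 1/4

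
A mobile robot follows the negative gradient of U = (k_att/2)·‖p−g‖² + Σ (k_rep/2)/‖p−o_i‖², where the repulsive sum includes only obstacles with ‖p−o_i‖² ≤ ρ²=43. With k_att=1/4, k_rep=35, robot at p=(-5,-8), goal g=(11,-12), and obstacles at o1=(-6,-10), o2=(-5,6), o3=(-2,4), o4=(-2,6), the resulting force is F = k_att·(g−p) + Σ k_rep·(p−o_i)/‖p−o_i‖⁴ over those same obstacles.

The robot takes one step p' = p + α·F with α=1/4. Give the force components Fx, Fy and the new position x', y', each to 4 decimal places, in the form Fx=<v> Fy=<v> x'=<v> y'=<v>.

F_att = 1/4·(g−p) = 1/4·(16,-4) = (4.0000,-1.0000)
o1: d²=5 ≤ ρ²=43; F_rep = 35·(1,2)/5² = (1.4000,2.8000)
o2: d²=196 > ρ²=43 → inactive
o3: d²=153 > ρ²=43 → inactive
o4: d²=205 > ρ²=43 → inactive
F = F_att + ΣF_rep = (5.4000,1.8000)
p' = p + 1/4·F = (-3.6500,-7.5500)

Fx=5.4000 Fy=1.8000 x'=-3.6500 y'=-7.5500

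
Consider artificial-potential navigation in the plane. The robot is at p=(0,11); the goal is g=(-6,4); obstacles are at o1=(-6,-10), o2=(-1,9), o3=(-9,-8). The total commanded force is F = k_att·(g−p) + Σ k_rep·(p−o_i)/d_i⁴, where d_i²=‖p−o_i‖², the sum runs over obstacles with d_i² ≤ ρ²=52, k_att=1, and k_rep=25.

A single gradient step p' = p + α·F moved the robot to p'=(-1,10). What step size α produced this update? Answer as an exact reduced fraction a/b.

F_att = 1·(g−p) = 1·(-6,-7) = (-6.0000,-7.0000)
o1: d²=477 > ρ²=52 → inactive
o2: d²=5 ≤ ρ²=52; F_rep = 25·(1,2)/5² = (1.0000,2.0000)
o3: d²=442 > ρ²=52 → inactive
F = F_att + ΣF_rep = (-5.0000,-5.0000)
Δp = p'−p = (-1.0000,-1.0000); α = Δx/Fx = (-1) / (-5) = 1/5
check: Δy/Fy = (-1) / (-5) = 1/5 ✓

α = 1/5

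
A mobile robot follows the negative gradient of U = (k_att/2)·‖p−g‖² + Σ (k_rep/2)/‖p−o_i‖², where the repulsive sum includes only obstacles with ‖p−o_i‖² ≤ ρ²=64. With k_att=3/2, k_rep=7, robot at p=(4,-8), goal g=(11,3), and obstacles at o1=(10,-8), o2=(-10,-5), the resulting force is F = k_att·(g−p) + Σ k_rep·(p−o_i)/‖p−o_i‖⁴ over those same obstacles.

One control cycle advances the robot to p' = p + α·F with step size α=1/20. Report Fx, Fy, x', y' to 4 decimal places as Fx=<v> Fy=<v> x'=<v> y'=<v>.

F_att = 3/2·(g−p) = 3/2·(7,11) = (10.5000,16.5000)
o1: d²=36 ≤ ρ²=64; F_rep = 7·(-6,0)/36² = (-0.0324,0.0000)
o2: d²=205 > ρ²=64 → inactive
F = F_att + ΣF_rep = (10.4676,16.5000)
p' = p + 1/20·F = (4.5234,-7.1750)

Fx=10.4676 Fy=16.5000 x'=4.5234 y'=-7.1750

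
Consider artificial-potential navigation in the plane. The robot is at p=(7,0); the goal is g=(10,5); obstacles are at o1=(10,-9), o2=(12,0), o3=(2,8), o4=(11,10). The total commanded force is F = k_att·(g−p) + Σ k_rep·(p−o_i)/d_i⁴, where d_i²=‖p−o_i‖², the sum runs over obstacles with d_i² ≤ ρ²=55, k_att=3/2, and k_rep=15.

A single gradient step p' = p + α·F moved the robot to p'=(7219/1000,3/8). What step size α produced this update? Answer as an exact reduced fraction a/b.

α = 1/20

F_att = 3/2·(g−p) = 3/2·(3,5) = (4.5000,7.5000)
o1: d²=90 > ρ²=55 → inactive
o2: d²=25 ≤ ρ²=55; F_rep = 15·(-5,0)/25² = (-0.1200,0.0000)
o3: d²=89 > ρ²=55 → inactive
o4: d²=116 > ρ²=55 → inactive
F = F_att + ΣF_rep = (4.3800,7.5000)
Δp = p'−p = (0.2190,0.3750); α = Δx/Fx = (219/1000) / (219/50) = 1/20
check: Δy/Fy = (3/8) / (15/2) = 1/20 ✓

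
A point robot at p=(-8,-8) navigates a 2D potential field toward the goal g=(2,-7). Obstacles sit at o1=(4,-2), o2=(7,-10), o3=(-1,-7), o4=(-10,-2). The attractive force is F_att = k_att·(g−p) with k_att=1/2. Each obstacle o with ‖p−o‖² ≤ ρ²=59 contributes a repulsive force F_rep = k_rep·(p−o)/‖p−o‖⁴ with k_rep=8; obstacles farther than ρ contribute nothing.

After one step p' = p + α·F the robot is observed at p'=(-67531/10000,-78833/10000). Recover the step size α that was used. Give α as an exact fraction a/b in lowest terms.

F_att = 1/2·(g−p) = 1/2·(10,1) = (5.0000,0.5000)
o1: d²=180 > ρ²=59 → inactive
o2: d²=229 > ρ²=59 → inactive
o3: d²=50 ≤ ρ²=59; F_rep = 8·(-7,-1)/50² = (-0.0224,-0.0032)
o4: d²=40 ≤ ρ²=59; F_rep = 8·(2,-6)/40² = (0.0100,-0.0300)
F = F_att + ΣF_rep = (4.9876,0.4668)
Δp = p'−p = (1.2469,0.1167); α = Δx/Fx = (12469/10000) / (12469/2500) = 1/4
check: Δy/Fy = (1167/10000) / (1167/2500) = 1/4 ✓

α = 1/4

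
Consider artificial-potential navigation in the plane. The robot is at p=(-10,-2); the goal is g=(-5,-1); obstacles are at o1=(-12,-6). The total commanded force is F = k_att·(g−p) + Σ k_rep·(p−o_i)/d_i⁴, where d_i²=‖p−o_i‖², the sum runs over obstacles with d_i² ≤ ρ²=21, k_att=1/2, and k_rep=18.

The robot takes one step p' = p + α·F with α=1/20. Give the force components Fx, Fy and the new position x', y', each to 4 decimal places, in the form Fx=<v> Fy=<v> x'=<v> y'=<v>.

Fx=2.5900 Fy=0.6800 x'=-9.8705 y'=-1.9660

F_att = 1/2·(g−p) = 1/2·(5,1) = (2.5000,0.5000)
o1: d²=20 ≤ ρ²=21; F_rep = 18·(2,4)/20² = (0.0900,0.1800)
F = F_att + ΣF_rep = (2.5900,0.6800)
p' = p + 1/20·F = (-9.8705,-1.9660)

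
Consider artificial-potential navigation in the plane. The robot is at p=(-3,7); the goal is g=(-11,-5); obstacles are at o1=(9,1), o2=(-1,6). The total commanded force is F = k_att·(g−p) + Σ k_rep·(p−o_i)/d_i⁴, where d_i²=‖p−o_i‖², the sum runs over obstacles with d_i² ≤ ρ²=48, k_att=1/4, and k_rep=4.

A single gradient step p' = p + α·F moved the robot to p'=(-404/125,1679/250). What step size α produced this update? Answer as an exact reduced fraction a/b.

F_att = 1/4·(g−p) = 1/4·(-8,-12) = (-2.0000,-3.0000)
o1: d²=180 > ρ²=48 → inactive
o2: d²=5 ≤ ρ²=48; F_rep = 4·(-2,1)/5² = (-0.3200,0.1600)
F = F_att + ΣF_rep = (-2.3200,-2.8400)
Δp = p'−p = (-0.2320,-0.2840); α = Δx/Fx = (-29/125) / (-58/25) = 1/10
check: Δy/Fy = (-71/250) / (-71/25) = 1/10 ✓

α = 1/10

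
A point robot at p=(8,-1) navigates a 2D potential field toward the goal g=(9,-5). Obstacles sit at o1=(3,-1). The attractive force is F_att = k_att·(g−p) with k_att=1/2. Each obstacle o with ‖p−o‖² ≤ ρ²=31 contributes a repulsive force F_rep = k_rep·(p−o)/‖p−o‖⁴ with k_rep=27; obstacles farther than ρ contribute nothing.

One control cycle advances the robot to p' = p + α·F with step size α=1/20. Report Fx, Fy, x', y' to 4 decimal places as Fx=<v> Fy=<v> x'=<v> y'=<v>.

F_att = 1/2·(g−p) = 1/2·(1,-4) = (0.5000,-2.0000)
o1: d²=25 ≤ ρ²=31; F_rep = 27·(5,0)/25² = (0.2160,0.0000)
F = F_att + ΣF_rep = (0.7160,-2.0000)
p' = p + 1/20·F = (8.0358,-1.1000)

Fx=0.7160 Fy=-2.0000 x'=8.0358 y'=-1.1000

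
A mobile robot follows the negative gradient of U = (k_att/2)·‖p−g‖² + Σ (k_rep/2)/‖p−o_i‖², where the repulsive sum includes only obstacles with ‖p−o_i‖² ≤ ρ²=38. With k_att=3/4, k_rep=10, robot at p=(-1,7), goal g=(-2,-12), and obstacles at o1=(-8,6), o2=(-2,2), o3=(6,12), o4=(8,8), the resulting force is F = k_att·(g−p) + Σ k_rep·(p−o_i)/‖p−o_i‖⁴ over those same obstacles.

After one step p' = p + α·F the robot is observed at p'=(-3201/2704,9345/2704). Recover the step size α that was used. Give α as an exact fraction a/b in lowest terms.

F_att = 3/4·(g−p) = 3/4·(-1,-19) = (-0.7500,-14.2500)
o1: d²=50 > ρ²=38 → inactive
o2: d²=26 ≤ ρ²=38; F_rep = 10·(1,5)/26² = (0.0148,0.0740)
o3: d²=74 > ρ²=38 → inactive
o4: d²=82 > ρ²=38 → inactive
F = F_att + ΣF_rep = (-0.7352,-14.1760)
Δp = p'−p = (-0.1838,-3.5440); α = Δx/Fx = (-497/2704) / (-497/676) = 1/4
check: Δy/Fy = (-9583/2704) / (-9583/676) = 1/4 ✓

α = 1/4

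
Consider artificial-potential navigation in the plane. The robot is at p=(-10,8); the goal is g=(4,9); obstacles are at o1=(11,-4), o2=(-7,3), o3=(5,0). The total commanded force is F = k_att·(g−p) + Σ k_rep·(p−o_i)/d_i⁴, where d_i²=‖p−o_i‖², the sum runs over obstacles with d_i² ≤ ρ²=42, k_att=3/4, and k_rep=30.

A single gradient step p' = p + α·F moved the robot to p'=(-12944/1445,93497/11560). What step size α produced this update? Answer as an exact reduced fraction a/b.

F_att = 3/4·(g−p) = 3/4·(14,1) = (10.5000,0.7500)
o1: d²=585 > ρ²=42 → inactive
o2: d²=34 ≤ ρ²=42; F_rep = 30·(-3,5)/34² = (-0.0779,0.1298)
o3: d²=289 > ρ²=42 → inactive
F = F_att + ΣF_rep = (10.4221,0.8798)
Δp = p'−p = (1.0422,0.0880); α = Δx/Fx = (1506/1445) / (3012/289) = 1/10
check: Δy/Fy = (1017/11560) / (1017/1156) = 1/10 ✓

α = 1/10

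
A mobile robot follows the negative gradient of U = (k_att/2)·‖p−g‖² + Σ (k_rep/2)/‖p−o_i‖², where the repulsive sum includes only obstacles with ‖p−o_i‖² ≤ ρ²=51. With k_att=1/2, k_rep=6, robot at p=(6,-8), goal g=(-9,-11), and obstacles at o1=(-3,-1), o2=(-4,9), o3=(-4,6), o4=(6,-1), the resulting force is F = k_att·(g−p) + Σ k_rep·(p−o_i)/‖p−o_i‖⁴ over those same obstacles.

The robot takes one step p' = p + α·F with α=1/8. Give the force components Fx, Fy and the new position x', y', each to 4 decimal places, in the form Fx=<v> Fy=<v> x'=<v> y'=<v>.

F_att = 1/2·(g−p) = 1/2·(-15,-3) = (-7.5000,-1.5000)
o1: d²=130 > ρ²=51 → inactive
o2: d²=389 > ρ²=51 → inactive
o3: d²=296 > ρ²=51 → inactive
o4: d²=49 ≤ ρ²=51; F_rep = 6·(0,-7)/49² = (0.0000,-0.0175)
F = F_att + ΣF_rep = (-7.5000,-1.5175)
p' = p + 1/8·F = (5.0625,-8.1897)

Fx=-7.5000 Fy=-1.5175 x'=5.0625 y'=-8.1897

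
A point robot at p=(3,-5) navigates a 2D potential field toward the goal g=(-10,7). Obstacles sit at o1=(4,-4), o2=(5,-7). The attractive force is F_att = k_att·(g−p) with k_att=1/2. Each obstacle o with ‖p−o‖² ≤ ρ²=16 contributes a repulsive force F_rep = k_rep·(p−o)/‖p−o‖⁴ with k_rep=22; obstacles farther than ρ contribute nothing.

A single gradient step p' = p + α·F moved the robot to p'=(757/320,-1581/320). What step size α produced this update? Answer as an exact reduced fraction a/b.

α = 1/20

F_att = 1/2·(g−p) = 1/2·(-13,12) = (-6.5000,6.0000)
o1: d²=2 ≤ ρ²=16; F_rep = 22·(-1,-1)/2² = (-5.5000,-5.5000)
o2: d²=8 ≤ ρ²=16; F_rep = 22·(-2,2)/8² = (-0.6875,0.6875)
F = F_att + ΣF_rep = (-12.6875,1.1875)
Δp = p'−p = (-0.6344,0.0594); α = Δx/Fx = (-203/320) / (-203/16) = 1/20
check: Δy/Fy = (19/320) / (19/16) = 1/20 ✓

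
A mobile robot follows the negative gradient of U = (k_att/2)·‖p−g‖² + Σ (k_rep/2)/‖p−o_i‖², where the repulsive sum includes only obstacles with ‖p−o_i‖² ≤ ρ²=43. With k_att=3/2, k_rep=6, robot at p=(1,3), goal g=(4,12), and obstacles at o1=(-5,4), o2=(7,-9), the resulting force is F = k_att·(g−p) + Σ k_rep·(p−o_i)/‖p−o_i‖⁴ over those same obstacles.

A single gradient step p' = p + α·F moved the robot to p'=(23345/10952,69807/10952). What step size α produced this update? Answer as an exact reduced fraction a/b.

α = 1/4

F_att = 3/2·(g−p) = 3/2·(3,9) = (4.5000,13.5000)
o1: d²=37 ≤ ρ²=43; F_rep = 6·(6,-1)/37² = (0.0263,-0.0044)
o2: d²=180 > ρ²=43 → inactive
F = F_att + ΣF_rep = (4.5263,13.4956)
Δp = p'−p = (1.1316,3.3739); α = Δx/Fx = (12393/10952) / (12393/2738) = 1/4
check: Δy/Fy = (36951/10952) / (36951/2738) = 1/4 ✓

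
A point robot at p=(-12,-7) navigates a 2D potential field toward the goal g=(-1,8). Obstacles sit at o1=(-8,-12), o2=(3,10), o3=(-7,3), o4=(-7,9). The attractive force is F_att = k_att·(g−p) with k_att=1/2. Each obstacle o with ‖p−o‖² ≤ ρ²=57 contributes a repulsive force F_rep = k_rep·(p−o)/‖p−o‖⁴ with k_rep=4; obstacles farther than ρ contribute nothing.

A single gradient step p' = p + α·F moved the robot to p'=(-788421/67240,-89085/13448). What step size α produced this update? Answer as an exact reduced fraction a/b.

α = 1/20

F_att = 1/2·(g−p) = 1/2·(11,15) = (5.5000,7.5000)
o1: d²=41 ≤ ρ²=57; F_rep = 4·(-4,5)/41² = (-0.0095,0.0119)
o2: d²=514 > ρ²=57 → inactive
o3: d²=125 > ρ²=57 → inactive
o4: d²=281 > ρ²=57 → inactive
F = F_att + ΣF_rep = (5.4905,7.5119)
Δp = p'−p = (0.2745,0.3756); α = Δx/Fx = (18459/67240) / (18459/3362) = 1/20
check: Δy/Fy = (5051/13448) / (25255/3362) = 1/20 ✓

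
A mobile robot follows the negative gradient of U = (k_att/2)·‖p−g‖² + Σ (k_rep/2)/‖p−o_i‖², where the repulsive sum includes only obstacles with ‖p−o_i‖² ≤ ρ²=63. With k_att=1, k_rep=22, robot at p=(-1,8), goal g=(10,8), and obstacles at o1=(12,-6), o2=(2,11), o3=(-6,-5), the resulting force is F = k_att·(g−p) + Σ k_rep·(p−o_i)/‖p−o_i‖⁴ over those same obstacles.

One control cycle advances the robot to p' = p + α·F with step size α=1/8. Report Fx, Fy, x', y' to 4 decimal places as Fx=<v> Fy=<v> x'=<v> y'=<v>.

F_att = 1·(g−p) = 1·(11,0) = (11.0000,0.0000)
o1: d²=365 > ρ²=63 → inactive
o2: d²=18 ≤ ρ²=63; F_rep = 22·(-3,-3)/18² = (-0.2037,-0.2037)
o3: d²=194 > ρ²=63 → inactive
F = F_att + ΣF_rep = (10.7963,-0.2037)
p' = p + 1/8·F = (0.3495,7.9745)

Fx=10.7963 Fy=-0.2037 x'=0.3495 y'=7.9745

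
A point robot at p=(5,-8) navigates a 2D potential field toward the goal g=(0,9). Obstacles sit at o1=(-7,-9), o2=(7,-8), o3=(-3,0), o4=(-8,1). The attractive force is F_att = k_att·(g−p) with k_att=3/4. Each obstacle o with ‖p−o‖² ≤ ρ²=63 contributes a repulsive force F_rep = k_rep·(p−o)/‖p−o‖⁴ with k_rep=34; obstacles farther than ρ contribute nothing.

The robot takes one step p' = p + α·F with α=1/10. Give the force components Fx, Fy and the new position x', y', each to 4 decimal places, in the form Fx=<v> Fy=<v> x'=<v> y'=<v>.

Fx=-8.0000 Fy=12.7500 x'=4.2000 y'=-6.7250

F_att = 3/4·(g−p) = 3/4·(-5,17) = (-3.7500,12.7500)
o1: d²=145 > ρ²=63 → inactive
o2: d²=4 ≤ ρ²=63; F_rep = 34·(-2,0)/4² = (-4.2500,0.0000)
o3: d²=128 > ρ²=63 → inactive
o4: d²=250 > ρ²=63 → inactive
F = F_att + ΣF_rep = (-8.0000,12.7500)
p' = p + 1/10·F = (4.2000,-6.7250)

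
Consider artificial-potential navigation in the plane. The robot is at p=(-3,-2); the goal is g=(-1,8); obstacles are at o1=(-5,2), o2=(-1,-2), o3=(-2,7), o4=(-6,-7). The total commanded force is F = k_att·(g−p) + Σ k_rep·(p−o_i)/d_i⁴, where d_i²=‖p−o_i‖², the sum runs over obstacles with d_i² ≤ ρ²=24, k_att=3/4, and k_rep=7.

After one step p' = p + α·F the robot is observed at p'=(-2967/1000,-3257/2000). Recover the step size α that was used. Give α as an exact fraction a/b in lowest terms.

α = 1/20

F_att = 3/4·(g−p) = 3/4·(2,10) = (1.5000,7.5000)
o1: d²=20 ≤ ρ²=24; F_rep = 7·(2,-4)/20² = (0.0350,-0.0700)
o2: d²=4 ≤ ρ²=24; F_rep = 7·(-2,0)/4² = (-0.8750,0.0000)
o3: d²=82 > ρ²=24 → inactive
o4: d²=34 > ρ²=24 → inactive
F = F_att + ΣF_rep = (0.6600,7.4300)
Δp = p'−p = (0.0330,0.3715); α = Δx/Fx = (33/1000) / (33/50) = 1/20
check: Δy/Fy = (743/2000) / (743/100) = 1/20 ✓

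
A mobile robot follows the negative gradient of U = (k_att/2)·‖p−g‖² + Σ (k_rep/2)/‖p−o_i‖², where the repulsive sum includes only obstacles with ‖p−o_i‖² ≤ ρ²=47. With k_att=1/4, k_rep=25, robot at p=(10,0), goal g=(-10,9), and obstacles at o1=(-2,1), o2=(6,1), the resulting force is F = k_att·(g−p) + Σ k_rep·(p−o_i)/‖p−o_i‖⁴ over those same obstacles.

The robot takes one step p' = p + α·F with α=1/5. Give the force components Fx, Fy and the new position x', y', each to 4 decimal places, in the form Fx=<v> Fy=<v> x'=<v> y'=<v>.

Fx=-4.6540 Fy=2.1635 x'=9.0692 y'=0.4327

F_att = 1/4·(g−p) = 1/4·(-20,9) = (-5.0000,2.2500)
o1: d²=145 > ρ²=47 → inactive
o2: d²=17 ≤ ρ²=47; F_rep = 25·(4,-1)/17² = (0.3460,-0.0865)
F = F_att + ΣF_rep = (-4.6540,2.1635)
p' = p + 1/5·F = (9.0692,0.4327)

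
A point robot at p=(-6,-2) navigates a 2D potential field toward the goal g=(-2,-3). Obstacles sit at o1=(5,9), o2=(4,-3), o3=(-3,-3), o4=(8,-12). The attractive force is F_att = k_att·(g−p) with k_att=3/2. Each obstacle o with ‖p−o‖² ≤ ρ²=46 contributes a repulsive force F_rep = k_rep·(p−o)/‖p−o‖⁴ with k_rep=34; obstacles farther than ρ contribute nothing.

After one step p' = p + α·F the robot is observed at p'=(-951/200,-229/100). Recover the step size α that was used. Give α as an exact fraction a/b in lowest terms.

α = 1/4

F_att = 3/2·(g−p) = 3/2·(4,-1) = (6.0000,-1.5000)
o1: d²=242 > ρ²=46 → inactive
o2: d²=101 > ρ²=46 → inactive
o3: d²=10 ≤ ρ²=46; F_rep = 34·(-3,1)/10² = (-1.0200,0.3400)
o4: d²=296 > ρ²=46 → inactive
F = F_att + ΣF_rep = (4.9800,-1.1600)
Δp = p'−p = (1.2450,-0.2900); α = Δx/Fx = (249/200) / (249/50) = 1/4
check: Δy/Fy = (-29/100) / (-29/25) = 1/4 ✓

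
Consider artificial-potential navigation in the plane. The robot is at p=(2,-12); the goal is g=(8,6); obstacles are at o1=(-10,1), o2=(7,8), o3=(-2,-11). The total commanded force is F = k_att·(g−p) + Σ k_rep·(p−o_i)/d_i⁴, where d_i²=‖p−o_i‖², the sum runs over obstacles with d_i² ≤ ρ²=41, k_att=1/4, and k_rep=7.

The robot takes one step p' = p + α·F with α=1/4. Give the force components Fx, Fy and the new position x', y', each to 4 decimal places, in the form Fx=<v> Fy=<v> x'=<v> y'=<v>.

F_att = 1/4·(g−p) = 1/4·(6,18) = (1.5000,4.5000)
o1: d²=313 > ρ²=41 → inactive
o2: d²=425 > ρ²=41 → inactive
o3: d²=17 ≤ ρ²=41; F_rep = 7·(4,-1)/17² = (0.0969,-0.0242)
F = F_att + ΣF_rep = (1.5969,4.4758)
p' = p + 1/4·F = (2.3992,-10.8811)

Fx=1.5969 Fy=4.4758 x'=2.3992 y'=-10.8811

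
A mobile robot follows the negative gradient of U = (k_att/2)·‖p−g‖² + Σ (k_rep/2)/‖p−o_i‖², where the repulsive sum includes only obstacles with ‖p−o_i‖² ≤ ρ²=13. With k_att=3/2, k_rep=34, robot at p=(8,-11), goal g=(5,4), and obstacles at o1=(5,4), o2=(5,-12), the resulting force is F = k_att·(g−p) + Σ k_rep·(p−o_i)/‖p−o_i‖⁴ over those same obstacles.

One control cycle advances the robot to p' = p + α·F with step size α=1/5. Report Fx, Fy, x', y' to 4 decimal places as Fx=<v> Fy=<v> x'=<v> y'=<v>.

F_att = 3/2·(g−p) = 3/2·(-3,15) = (-4.5000,22.5000)
o1: d²=234 > ρ²=13 → inactive
o2: d²=10 ≤ ρ²=13; F_rep = 34·(3,1)/10² = (1.0200,0.3400)
F = F_att + ΣF_rep = (-3.4800,22.8400)
p' = p + 1/5·F = (7.3040,-6.4320)

Fx=-3.4800 Fy=22.8400 x'=7.3040 y'=-6.4320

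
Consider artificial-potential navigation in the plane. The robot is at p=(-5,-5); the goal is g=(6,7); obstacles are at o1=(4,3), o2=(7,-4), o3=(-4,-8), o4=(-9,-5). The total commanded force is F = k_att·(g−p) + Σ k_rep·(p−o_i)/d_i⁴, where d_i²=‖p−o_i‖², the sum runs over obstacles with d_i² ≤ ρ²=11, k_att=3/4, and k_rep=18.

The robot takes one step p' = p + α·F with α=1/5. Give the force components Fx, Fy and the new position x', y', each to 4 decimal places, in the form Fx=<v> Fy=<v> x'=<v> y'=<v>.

F_att = 3/4·(g−p) = 3/4·(11,12) = (8.2500,9.0000)
o1: d²=145 > ρ²=11 → inactive
o2: d²=145 > ρ²=11 → inactive
o3: d²=10 ≤ ρ²=11; F_rep = 18·(-1,3)/10² = (-0.1800,0.5400)
o4: d²=16 > ρ²=11 → inactive
F = F_att + ΣF_rep = (8.0700,9.5400)
p' = p + 1/5·F = (-3.3860,-3.0920)

Fx=8.0700 Fy=9.5400 x'=-3.3860 y'=-3.0920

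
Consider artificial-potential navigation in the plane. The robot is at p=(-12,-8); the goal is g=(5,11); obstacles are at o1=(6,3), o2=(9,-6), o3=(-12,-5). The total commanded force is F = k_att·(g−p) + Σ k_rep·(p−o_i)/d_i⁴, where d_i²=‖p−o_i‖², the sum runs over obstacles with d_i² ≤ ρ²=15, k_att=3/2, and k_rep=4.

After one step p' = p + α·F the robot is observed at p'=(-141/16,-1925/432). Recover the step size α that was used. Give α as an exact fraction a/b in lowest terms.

F_att = 3/2·(g−p) = 3/2·(17,19) = (25.5000,28.5000)
o1: d²=445 > ρ²=15 → inactive
o2: d²=445 > ρ²=15 → inactive
o3: d²=9 ≤ ρ²=15; F_rep = 4·(0,-3)/9² = (0.0000,-0.1481)
F = F_att + ΣF_rep = (25.5000,28.3519)
Δp = p'−p = (3.1875,3.5440); α = Δx/Fx = (51/16) / (51/2) = 1/8
check: Δy/Fy = (1531/432) / (1531/54) = 1/8 ✓

α = 1/8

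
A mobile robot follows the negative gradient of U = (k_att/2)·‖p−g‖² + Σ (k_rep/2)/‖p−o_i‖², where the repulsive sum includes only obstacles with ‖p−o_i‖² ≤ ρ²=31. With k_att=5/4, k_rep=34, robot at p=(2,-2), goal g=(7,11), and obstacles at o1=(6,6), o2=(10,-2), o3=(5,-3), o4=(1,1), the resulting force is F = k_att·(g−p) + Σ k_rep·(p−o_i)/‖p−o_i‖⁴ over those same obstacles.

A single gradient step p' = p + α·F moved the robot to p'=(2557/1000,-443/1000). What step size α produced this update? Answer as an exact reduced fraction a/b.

F_att = 5/4·(g−p) = 5/4·(5,13) = (6.2500,16.2500)
o1: d²=80 > ρ²=31 → inactive
o2: d²=64 > ρ²=31 → inactive
o3: d²=10 ≤ ρ²=31; F_rep = 34·(-3,1)/10² = (-1.0200,0.3400)
o4: d²=10 ≤ ρ²=31; F_rep = 34·(1,-3)/10² = (0.3400,-1.0200)
F = F_att + ΣF_rep = (5.5700,15.5700)
Δp = p'−p = (0.5570,1.5570); α = Δx/Fx = (557/1000) / (557/100) = 1/10
check: Δy/Fy = (1557/1000) / (1557/100) = 1/10 ✓

α = 1/10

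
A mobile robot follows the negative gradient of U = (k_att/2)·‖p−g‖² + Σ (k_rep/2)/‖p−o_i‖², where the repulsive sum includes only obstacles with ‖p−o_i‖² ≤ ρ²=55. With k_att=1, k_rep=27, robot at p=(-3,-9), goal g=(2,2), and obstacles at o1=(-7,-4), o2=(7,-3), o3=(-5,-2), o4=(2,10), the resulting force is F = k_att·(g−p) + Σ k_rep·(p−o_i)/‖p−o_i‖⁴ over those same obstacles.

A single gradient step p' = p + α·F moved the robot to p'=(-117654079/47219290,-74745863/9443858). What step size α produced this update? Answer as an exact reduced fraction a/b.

α = 1/10

F_att = 1·(g−p) = 1·(5,11) = (5.0000,11.0000)
o1: d²=41 ≤ ρ²=55; F_rep = 27·(4,-5)/41² = (0.0642,-0.0803)
o2: d²=136 > ρ²=55 → inactive
o3: d²=53 ≤ ρ²=55; F_rep = 27·(2,-7)/53² = (0.0192,-0.0673)
o4: d²=386 > ρ²=55 → inactive
F = F_att + ΣF_rep = (5.0835,10.8524)
Δp = p'−p = (0.5083,1.0852); α = Δx/Fx = (24003791/47219290) / (24003791/4721929) = 1/10
check: Δy/Fy = (10248859/9443858) / (51244295/4721929) = 1/10 ✓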